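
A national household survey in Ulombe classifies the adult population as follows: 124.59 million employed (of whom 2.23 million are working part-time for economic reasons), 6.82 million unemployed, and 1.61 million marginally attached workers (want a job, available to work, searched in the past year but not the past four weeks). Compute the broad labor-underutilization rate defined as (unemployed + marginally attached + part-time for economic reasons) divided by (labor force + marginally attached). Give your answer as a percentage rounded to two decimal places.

Broad underutilization rate ≈ 8.01%.

Labor force = 124.59 + 6.82 = 131.41 million.
Numerator = 6.82 + 1.61 + 2.23 = 10.66 million.
Denominator = 131.41 + 1.61 = 133.02 million.
Broad rate = 10.66 / 133.02 = 8.01%.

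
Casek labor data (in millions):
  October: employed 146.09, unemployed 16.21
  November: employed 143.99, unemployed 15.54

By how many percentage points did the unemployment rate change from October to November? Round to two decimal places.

The unemployment rate changed by −0.25 percentage points.

October: labor force = 146.09 + 16.21 = 162.30; u = 16.21/162.30 = 9.99%.
November: labor force = 143.99 + 15.54 = 159.53; u = 15.54/159.53 = 9.74%.
Change = 9.74% − 9.99% = −0.25 pp.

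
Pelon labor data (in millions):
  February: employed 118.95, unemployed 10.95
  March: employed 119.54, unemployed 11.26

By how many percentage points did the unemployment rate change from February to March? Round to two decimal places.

February: labor force = 118.95 + 10.95 = 129.90; u = 10.95/129.90 = 8.43%.
March: labor force = 119.54 + 11.26 = 130.80; u = 11.26/130.80 = 8.61%.
Change = 8.61% − 8.43% = +0.18 pp.

The unemployment rate changed by +0.18 percentage points.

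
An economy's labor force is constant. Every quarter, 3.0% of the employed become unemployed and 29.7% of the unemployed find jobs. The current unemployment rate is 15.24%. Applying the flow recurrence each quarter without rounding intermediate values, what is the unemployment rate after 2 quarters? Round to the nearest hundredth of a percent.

Unemployment rate after two quarters ≈ 11.92%.

With a fixed labor force, u_{t+1} = u_t + s·(1−u_t) − f·u_t = u_t·(1−s−f) + s.
Here 1−s−f = 0.673 and s = 0.030.
u_1 = 0.152400 × 0.673 + 0.030 = 0.132565.
u_2 = 0.132565 × 0.673 + 0.030 = 0.119216.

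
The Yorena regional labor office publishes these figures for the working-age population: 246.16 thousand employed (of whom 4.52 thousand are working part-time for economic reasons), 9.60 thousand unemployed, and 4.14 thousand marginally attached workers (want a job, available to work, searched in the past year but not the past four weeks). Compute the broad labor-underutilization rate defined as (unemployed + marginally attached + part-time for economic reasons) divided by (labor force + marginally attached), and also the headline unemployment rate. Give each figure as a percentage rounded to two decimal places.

Broad underutilization rate ≈ 7.03%; headline unemployment rate ≈ 3.75%.

Labor force = 246.16 + 9.60 = 255.76 thousand.
Numerator = 9.60 + 4.14 + 4.52 = 18.26 thousand.
Denominator = 255.76 + 4.14 = 259.90 thousand.
Broad rate = 18.26 / 259.90 = 7.03%.
Headline unemployment rate = 9.60 / 255.76 = 3.75%.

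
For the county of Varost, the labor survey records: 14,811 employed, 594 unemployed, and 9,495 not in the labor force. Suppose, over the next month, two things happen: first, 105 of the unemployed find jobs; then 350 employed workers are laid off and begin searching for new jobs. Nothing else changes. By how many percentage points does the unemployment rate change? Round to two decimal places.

The unemployment rate changes by +1.59 percentage points.

Initially, labor force = 14,811 + 594 = 15,405, so u = 594/15,405 = 3.86%.
After the first change, unemployed falls and employed rises by 105; labor force unchanged → E = 14,916, U = 489, labor force = 15,405.
After the second change, employed falls and unemployed rises by 350; labor force unchanged → E = 14,566, U = 839, labor force = 15,405.
New unemployment rate = 839 / 15,405 = 5.45%.
Change = 5.45% − 3.86% = +1.59 percentage points.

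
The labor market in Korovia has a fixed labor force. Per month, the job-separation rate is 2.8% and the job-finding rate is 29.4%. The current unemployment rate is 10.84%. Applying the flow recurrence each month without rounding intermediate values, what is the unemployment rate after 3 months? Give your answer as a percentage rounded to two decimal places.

With a fixed labor force, u_{t+1} = u_t + s·(1−u_t) − f·u_t = u_t·(1−s−f) + s.
Here 1−s−f = 0.678 and s = 0.028.
u_1 = 0.108400 × 0.678 + 0.028 = 0.101495.
u_2 = 0.101495 × 0.678 + 0.028 = 0.096814.
u_3 = 0.096814 × 0.678 + 0.028 = 0.093640.

Unemployment rate after three months ≈ 9.36%.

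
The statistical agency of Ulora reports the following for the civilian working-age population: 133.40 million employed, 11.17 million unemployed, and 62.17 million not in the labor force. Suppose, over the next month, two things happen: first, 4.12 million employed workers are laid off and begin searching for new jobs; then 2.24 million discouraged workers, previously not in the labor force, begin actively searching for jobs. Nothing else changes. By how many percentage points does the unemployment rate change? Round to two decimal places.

Initially, labor force = 133.40 + 11.17 = 144.57 million, so u = 11.17/144.57 = 7.73%.
After the first change, employed falls and unemployed rises by 4.12; labor force unchanged → E = 129.28, U = 15.29, labor force = 144.57 million.
After the second change, unemployed and labor force both rise by 2.24 → E = 129.28, U = 17.53, labor force = 146.81 million.
New unemployment rate = 17.53 / 146.81 = 11.94%.
Change = 11.94% − 7.73% = +4.21 percentage points.

The unemployment rate changes by +4.21 percentage points.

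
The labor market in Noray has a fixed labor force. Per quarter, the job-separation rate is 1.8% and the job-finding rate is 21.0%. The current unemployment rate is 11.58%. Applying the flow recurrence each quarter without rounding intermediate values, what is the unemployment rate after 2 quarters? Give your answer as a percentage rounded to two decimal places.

Unemployment rate after two quarters ≈ 10.09%.

With a fixed labor force, u_{t+1} = u_t + s·(1−u_t) − f·u_t = u_t·(1−s−f) + s.
Here 1−s−f = 0.772 and s = 0.018.
u_1 = 0.115800 × 0.772 + 0.018 = 0.107398.
u_2 = 0.107398 × 0.772 + 0.018 = 0.100911.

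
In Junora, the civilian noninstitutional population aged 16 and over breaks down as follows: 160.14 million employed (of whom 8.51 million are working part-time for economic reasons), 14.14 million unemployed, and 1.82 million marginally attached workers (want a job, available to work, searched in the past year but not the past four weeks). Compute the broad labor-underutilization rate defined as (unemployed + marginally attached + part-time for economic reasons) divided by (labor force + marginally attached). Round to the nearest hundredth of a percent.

Labor force = 160.14 + 14.14 = 174.28 million.
Numerator = 14.14 + 1.82 + 8.51 = 24.47 million.
Denominator = 174.28 + 1.82 = 176.10 million.
Broad rate = 24.47 / 176.10 = 13.90%.

Broad underutilization rate ≈ 13.90%.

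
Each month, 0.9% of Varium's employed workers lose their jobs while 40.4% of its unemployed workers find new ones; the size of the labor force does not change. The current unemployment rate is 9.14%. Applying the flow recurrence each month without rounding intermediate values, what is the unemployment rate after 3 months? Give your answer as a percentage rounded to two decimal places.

With a fixed labor force, u_{t+1} = u_t + s·(1−u_t) − f·u_t = u_t·(1−s−f) + s.
Here 1−s−f = 0.587 and s = 0.009.
u_1 = 0.091400 × 0.587 + 0.009 = 0.062652.
u_2 = 0.062652 × 0.587 + 0.009 = 0.045777.
u_3 = 0.045777 × 0.587 + 0.009 = 0.035871.

Unemployment rate after three months ≈ 3.59%.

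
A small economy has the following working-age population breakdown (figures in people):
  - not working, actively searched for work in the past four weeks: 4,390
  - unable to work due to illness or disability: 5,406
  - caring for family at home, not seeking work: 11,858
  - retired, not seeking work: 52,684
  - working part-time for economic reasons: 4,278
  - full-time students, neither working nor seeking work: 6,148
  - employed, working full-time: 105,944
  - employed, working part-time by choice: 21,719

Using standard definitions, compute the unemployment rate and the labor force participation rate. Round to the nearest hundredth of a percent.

Unemployment rate ≈ 3.22%; labor force participation rate ≈ 64.18%.

Employed = 4,278 + 105,944 + 21,719 = 131,941 (anyone who worked, including part-time for economic reasons, counts as employed).
Unemployed = 4,390.
Labor force = 131,941 + 4,390 = 136,331.
Not in labor force = 5,406 + 11,858 + 52,684 + 6,148 = 76,096 (those not working and not actively searching are outside the labor force).
Civilian working-age population = 136,331 + 76,096 = 212,427.
Unemployment rate = 4,390 / 136,331 = 3.22%.
Labor force participation rate = 136,331 / 212,427 = 64.18%.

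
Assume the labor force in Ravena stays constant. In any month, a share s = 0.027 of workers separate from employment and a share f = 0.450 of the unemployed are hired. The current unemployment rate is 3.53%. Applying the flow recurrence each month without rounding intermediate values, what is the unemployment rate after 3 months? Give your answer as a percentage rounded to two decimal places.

With a fixed labor force, u_{t+1} = u_t + s·(1−u_t) − f·u_t = u_t·(1−s−f) + s.
Here 1−s−f = 0.523 and s = 0.027.
u_1 = 0.035300 × 0.523 + 0.027 = 0.045462.
u_2 = 0.045462 × 0.523 + 0.027 = 0.050777.
u_3 = 0.050777 × 0.523 + 0.027 = 0.053556.

Unemployment rate after three months ≈ 5.36%.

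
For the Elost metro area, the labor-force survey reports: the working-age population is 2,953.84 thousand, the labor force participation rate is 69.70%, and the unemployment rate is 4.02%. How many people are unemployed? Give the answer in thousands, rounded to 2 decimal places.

Labor force = 0.6970 × 2,953.84 = 2,058.83 thousand.
Unemployed = 0.0402 × 2,058.83 ≈ 82.76 thousand.

About 82.76 thousand are unemployed.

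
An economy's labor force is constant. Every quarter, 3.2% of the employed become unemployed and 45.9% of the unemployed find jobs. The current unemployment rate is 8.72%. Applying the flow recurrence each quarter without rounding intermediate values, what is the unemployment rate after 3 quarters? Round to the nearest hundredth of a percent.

With a fixed labor force, u_{t+1} = u_t + s·(1−u_t) − f·u_t = u_t·(1−s−f) + s.
Here 1−s−f = 0.509 and s = 0.032.
u_1 = 0.087200 × 0.509 + 0.032 = 0.076385.
u_2 = 0.076385 × 0.509 + 0.032 = 0.070880.
u_3 = 0.070880 × 0.509 + 0.032 = 0.068078.

Unemployment rate after three quarters ≈ 6.81%.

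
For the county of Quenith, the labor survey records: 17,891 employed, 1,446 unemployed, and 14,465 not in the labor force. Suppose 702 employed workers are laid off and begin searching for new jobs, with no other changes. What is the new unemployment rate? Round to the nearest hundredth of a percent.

Initially, labor force = 17,891 + 1,446 = 19,337, so u = 1,446/19,337 = 7.48%.
After the change, employed falls and unemployed rises by 702; labor force unchanged → E = 17,189, U = 2,148, labor force = 19,337.
New unemployment rate = 2,148 / 19,337 = 11.11%.

New unemployment rate ≈ 11.11%.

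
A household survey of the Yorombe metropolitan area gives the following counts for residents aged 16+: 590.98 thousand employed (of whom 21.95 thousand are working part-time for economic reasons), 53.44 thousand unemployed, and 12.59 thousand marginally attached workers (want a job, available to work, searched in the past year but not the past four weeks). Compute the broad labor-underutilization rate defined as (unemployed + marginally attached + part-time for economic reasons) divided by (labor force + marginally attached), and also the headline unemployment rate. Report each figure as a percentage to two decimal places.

Labor force = 590.98 + 53.44 = 644.42 thousand.
Numerator = 53.44 + 12.59 + 21.95 = 87.98 thousand.
Denominator = 644.42 + 12.59 = 657.01 thousand.
Broad rate = 87.98 / 657.01 = 13.39%.
Headline unemployment rate = 53.44 / 644.42 = 8.29%.

Broad underutilization rate ≈ 13.39%; headline unemployment rate ≈ 8.29%.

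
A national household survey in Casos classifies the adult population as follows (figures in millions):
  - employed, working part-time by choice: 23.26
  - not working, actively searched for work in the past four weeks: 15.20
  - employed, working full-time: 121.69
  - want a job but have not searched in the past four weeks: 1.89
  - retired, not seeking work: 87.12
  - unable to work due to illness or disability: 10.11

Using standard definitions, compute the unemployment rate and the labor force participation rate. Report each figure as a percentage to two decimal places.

Employed = 23.26 + 121.69 = 144.95 million.
Unemployed = 15.20 million.
Labor force = 144.95 + 15.20 = 160.15 million.
Not in labor force = 1.89 + 87.12 + 10.11 = 99.12 million (those not working and not actively searching are outside the labor force — including those who want a job but have given up searching).
Civilian working-age population = 160.15 + 99.12 = 259.27 million.
Unemployment rate = 15.20 / 160.15 = 9.49%.
Labor force participation rate = 160.15 / 259.27 = 61.77%.

Unemployment rate ≈ 9.49%; labor force participation rate ≈ 61.77%.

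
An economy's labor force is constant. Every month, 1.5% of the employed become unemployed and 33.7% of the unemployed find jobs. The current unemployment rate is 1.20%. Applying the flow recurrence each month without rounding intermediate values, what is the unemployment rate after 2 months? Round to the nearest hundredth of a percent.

With a fixed labor force, u_{t+1} = u_t + s·(1−u_t) − f·u_t = u_t·(1−s−f) + s.
Here 1−s−f = 0.648 and s = 0.015.
u_1 = 0.012000 × 0.648 + 0.015 = 0.022776.
u_2 = 0.022776 × 0.648 + 0.015 = 0.029759.

Unemployment rate after two months ≈ 2.98%.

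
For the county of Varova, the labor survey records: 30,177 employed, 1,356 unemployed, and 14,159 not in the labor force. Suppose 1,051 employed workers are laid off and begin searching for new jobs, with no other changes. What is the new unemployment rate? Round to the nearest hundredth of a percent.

Initially, labor force = 30,177 + 1,356 = 31,533, so u = 1,356/31,533 = 4.30%.
After the change, employed falls and unemployed rises by 1,051; labor force unchanged → E = 29,126, U = 2,407, labor force = 31,533.
New unemployment rate = 2,407 / 31,533 = 7.63%.

New unemployment rate ≈ 7.63%.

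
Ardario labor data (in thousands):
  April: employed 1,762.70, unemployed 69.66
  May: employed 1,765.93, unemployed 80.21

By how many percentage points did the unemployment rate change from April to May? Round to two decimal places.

The unemployment rate changed by +0.54 percentage points.

April: labor force = 1,762.70 + 69.66 = 1,832.36; u = 69.66/1,832.36 = 3.80%.
May: labor force = 1,765.93 + 80.21 = 1,846.14; u = 80.21/1,846.14 = 4.34%.
Change = 4.34% − 3.80% = +0.54 pp.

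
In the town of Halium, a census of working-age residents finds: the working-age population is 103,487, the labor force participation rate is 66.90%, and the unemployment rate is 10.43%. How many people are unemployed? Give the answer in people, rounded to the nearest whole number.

Labor force = 0.6690 × 103,487 = 69,233.
Unemployed = 0.1043 × 69,233 ≈ 7,221.

About 7,221 are unemployed.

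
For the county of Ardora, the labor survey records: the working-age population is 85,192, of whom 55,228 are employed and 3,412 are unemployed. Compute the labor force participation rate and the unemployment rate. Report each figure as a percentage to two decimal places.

Labor force = employed + unemployed = 55,228 + 3,412 = 58,640.
Unemployment rate = 3,412 / 58,640 = 5.82%.
Labor force participation rate = 58,640 / 85,192 = 68.83%.

Labor force participation rate ≈ 68.83%; unemployment rate ≈ 5.82%.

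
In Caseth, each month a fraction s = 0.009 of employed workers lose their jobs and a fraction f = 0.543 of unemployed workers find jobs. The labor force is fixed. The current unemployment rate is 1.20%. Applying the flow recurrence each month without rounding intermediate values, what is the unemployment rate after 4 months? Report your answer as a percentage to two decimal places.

Unemployment rate after four months ≈ 1.61%.

With a fixed labor force, u_{t+1} = u_t + s·(1−u_t) − f·u_t = u_t·(1−s−f) + s.
Here 1−s−f = 0.448 and s = 0.009.
u_1 = 0.012000 × 0.448 + 0.009 = 0.014376.
u_2 = 0.014376 × 0.448 + 0.009 = 0.015440.
u_3 = 0.015440 × 0.448 + 0.009 = 0.015917.
u_4 = 0.015917 × 0.448 + 0.009 = 0.016131.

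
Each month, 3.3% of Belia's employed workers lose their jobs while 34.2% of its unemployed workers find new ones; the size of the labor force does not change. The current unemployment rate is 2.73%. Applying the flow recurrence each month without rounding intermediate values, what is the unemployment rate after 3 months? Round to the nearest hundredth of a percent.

With a fixed labor force, u_{t+1} = u_t + s·(1−u_t) − f·u_t = u_t·(1−s−f) + s.
Here 1−s−f = 0.625 and s = 0.033.
u_1 = 0.027300 × 0.625 + 0.033 = 0.050063.
u_2 = 0.050063 × 0.625 + 0.033 = 0.064289.
u_3 = 0.064289 × 0.625 + 0.033 = 0.073181.

Unemployment rate after three months ≈ 7.32%.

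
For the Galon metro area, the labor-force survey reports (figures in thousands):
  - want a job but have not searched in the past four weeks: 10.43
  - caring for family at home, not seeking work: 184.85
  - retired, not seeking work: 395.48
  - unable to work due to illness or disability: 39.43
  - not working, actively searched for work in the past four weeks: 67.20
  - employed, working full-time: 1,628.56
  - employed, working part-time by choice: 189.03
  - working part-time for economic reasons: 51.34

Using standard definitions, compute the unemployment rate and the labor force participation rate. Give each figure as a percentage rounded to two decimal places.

Unemployment rate ≈ 3.47%; labor force participation rate ≈ 75.44%.

Employed = 1,628.56 + 189.03 + 51.34 = 1,868.93 thousand (anyone who worked, including part-time for economic reasons, counts as employed).
Unemployed = 67.20 thousand.
Labor force = 1,868.93 + 67.20 = 1,936.13 thousand.
Not in labor force = 10.43 + 184.85 + 395.48 + 39.43 = 630.19 thousand (those not working and not actively searching are outside the labor force — including those who want a job but have given up searching).
Civilian working-age population = 1,936.13 + 630.19 = 2,566.32 thousand.
Unemployment rate = 67.20 / 1,936.13 = 3.47%.
Labor force participation rate = 1,936.13 / 2,566.32 = 75.44%.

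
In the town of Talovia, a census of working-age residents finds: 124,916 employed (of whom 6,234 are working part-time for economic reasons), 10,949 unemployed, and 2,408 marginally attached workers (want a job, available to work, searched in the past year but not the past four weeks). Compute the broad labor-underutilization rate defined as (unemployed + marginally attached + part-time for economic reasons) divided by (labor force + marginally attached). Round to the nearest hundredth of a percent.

Broad underutilization rate ≈ 14.17%.

Labor force = 124,916 + 10,949 = 135,865.
Numerator = 10,949 + 2,408 + 6,234 = 19,591.
Denominator = 135,865 + 2,408 = 138,273.
Broad rate = 19,591 / 138,273 = 14.17%.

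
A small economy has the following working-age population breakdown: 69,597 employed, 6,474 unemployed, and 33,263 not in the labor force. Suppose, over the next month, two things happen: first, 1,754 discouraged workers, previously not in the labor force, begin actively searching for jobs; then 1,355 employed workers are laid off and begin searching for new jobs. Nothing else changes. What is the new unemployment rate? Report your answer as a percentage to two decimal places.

Initially, labor force = 69,597 + 6,474 = 76,071, so u = 6,474/76,071 = 8.51%.
After the first change, unemployed and labor force both rise by 1,754 → E = 69,597, U = 8,228, labor force = 77,825.
After the second change, employed falls and unemployed rises by 1,355; labor force unchanged → E = 68,242, U = 9,583, labor force = 77,825.
New unemployment rate = 9,583 / 77,825 = 12.31%.

New unemployment rate ≈ 12.31%.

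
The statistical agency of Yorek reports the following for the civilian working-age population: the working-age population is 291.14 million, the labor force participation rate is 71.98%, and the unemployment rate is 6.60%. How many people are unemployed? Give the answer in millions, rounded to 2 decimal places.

About 13.83 million are unemployed.

Labor force = 0.7198 × 291.14 = 209.56 million.
Unemployed = 0.0660 × 209.56 ≈ 13.83 million.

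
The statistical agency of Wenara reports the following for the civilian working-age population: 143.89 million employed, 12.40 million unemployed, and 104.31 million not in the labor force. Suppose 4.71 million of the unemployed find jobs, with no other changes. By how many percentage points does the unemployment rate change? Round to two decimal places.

Initially, labor force = 143.89 + 12.40 = 156.29 million, so u = 12.40/156.29 = 7.93%.
After the change, unemployed falls and employed rises by 4.71; labor force unchanged → E = 148.60, U = 7.69, labor force = 156.29 million.
New unemployment rate = 7.69 / 156.29 = 4.92%.
Change = 4.92% − 7.93% = −3.01 percentage points.

The unemployment rate changes by −3.01 percentage points.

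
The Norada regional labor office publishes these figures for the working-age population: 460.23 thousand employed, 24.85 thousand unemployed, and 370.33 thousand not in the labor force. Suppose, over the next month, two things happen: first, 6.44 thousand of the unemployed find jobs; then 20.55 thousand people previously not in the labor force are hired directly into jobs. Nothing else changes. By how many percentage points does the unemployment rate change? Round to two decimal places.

The unemployment rate changes by −1.48 percentage points.

Initially, labor force = 460.23 + 24.85 = 485.08 thousand, so u = 24.85/485.08 = 5.12%.
After the first change, unemployed falls and employed rises by 6.44; labor force unchanged → E = 466.67, U = 18.41, labor force = 485.08 thousand.
After the second change, employed and labor force both rise by 20.55; unemployed unchanged → E = 487.22, U = 18.41, labor force = 505.63 thousand.
New unemployment rate = 18.41 / 505.63 = 3.64%.
Change = 3.64% − 5.12% = −1.48 percentage points.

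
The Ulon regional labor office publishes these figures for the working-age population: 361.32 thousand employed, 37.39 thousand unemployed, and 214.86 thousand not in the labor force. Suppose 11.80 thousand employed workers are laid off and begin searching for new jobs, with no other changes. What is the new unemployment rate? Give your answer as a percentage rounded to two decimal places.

Initially, labor force = 361.32 + 37.39 = 398.71 thousand, so u = 37.39/398.71 = 9.38%.
After the change, employed falls and unemployed rises by 11.80; labor force unchanged → E = 349.52, U = 49.19, labor force = 398.71 thousand.
New unemployment rate = 49.19 / 398.71 = 12.34%.

New unemployment rate ≈ 12.34%.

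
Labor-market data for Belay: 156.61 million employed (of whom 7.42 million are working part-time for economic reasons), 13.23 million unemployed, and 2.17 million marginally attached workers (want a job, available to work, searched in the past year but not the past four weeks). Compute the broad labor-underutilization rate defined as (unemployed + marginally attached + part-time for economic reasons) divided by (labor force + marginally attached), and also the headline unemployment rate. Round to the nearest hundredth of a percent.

Broad underutilization rate ≈ 13.27%; headline unemployment rate ≈ 7.79%.

Labor force = 156.61 + 13.23 = 169.84 million.
Numerator = 13.23 + 2.17 + 7.42 = 22.82 million.
Denominator = 169.84 + 2.17 = 172.01 million.
Broad rate = 22.82 / 172.01 = 13.27%.
Headline unemployment rate = 13.23 / 169.84 = 7.79%.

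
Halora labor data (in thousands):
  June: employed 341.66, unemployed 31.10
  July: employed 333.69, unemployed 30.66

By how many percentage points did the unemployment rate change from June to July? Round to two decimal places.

June: labor force = 341.66 + 31.10 = 372.76; u = 31.10/372.76 = 8.34%.
July: labor force = 333.69 + 30.66 = 364.35; u = 30.66/364.35 = 8.41%.
Change = 8.41% − 8.34% = +0.07 pp.

The unemployment rate changed by +0.07 percentage points.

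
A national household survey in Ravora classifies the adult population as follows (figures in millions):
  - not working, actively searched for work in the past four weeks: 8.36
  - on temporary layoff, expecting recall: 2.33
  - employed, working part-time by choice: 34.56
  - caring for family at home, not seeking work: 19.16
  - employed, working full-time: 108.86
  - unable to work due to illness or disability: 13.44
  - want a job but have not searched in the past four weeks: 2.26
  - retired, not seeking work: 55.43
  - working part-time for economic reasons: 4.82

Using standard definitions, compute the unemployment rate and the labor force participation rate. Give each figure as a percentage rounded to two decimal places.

Employed = 34.56 + 108.86 + 4.82 = 148.24 million (anyone who worked, including part-time for economic reasons, counts as employed).
Unemployed = 8.36 + 2.33 = 10.69 million (jobless and actively searching, or on temporary layoff).
Labor force = 148.24 + 10.69 = 158.93 million.
Not in labor force = 19.16 + 13.44 + 2.26 + 55.43 = 90.29 million (those not working and not actively searching are outside the labor force — including those who want a job but have given up searching).
Civilian working-age population = 158.93 + 90.29 = 249.22 million.
Unemployment rate = 10.69 / 158.93 = 6.73%.
Labor force participation rate = 158.93 / 249.22 = 63.77%.

Unemployment rate ≈ 6.73%; labor force participation rate ≈ 63.77%.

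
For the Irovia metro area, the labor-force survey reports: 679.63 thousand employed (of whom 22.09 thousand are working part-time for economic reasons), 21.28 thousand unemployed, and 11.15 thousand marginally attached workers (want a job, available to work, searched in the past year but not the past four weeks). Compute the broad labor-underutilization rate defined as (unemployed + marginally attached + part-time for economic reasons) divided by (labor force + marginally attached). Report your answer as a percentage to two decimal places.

Broad underutilization rate ≈ 7.66%.

Labor force = 679.63 + 21.28 = 700.91 thousand.
Numerator = 21.28 + 11.15 + 22.09 = 54.52 thousand.
Denominator = 700.91 + 11.15 = 712.06 thousand.
Broad rate = 54.52 / 712.06 = 7.66%.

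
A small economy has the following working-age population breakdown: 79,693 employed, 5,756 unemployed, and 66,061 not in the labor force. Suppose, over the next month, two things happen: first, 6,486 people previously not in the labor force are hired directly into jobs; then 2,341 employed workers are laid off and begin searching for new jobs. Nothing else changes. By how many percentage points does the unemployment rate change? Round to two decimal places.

The unemployment rate changes by +2.07 percentage points.

Initially, labor force = 79,693 + 5,756 = 85,449, so u = 5,756/85,449 = 6.74%.
After the first change, employed and labor force both rise by 6,486; unemployed unchanged → E = 86,179, U = 5,756, labor force = 91,935.
After the second change, employed falls and unemployed rises by 2,341; labor force unchanged → E = 83,838, U = 8,097, labor force = 91,935.
New unemployment rate = 8,097 / 91,935 = 8.81%.
Change = 8.81% − 6.74% = +2.07 percentage points.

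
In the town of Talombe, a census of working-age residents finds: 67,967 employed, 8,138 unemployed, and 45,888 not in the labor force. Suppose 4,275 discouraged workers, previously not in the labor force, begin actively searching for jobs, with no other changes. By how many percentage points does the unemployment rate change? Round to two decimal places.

The unemployment rate changes by +4.75 percentage points.

Initially, labor force = 67,967 + 8,138 = 76,105, so u = 8,138/76,105 = 10.69%.
After the change, unemployed and labor force both rise by 4,275 → E = 67,967, U = 12,413, labor force = 80,380.
New unemployment rate = 12,413 / 80,380 = 15.44%.
Change = 15.44% − 10.69% = +4.75 percentage points.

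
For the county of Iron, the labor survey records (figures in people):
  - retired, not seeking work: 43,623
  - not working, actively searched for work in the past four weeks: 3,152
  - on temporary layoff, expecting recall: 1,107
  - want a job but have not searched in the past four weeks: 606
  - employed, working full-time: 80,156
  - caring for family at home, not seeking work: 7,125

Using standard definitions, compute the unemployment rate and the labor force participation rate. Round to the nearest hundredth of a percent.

Unemployment rate ≈ 5.05%; labor force participation rate ≈ 62.18%.

Employed = 80,156.
Unemployed = 3,152 + 1,107 = 4,259 (jobless and actively searching, or on temporary layoff).
Labor force = 80,156 + 4,259 = 84,415.
Not in labor force = 43,623 + 606 + 7,125 = 51,354 (those not working and not actively searching are outside the labor force — including those who want a job but have given up searching).
Civilian working-age population = 84,415 + 51,354 = 135,769.
Unemployment rate = 4,259 / 84,415 = 5.05%.
Labor force participation rate = 84,415 / 135,769 = 62.18%.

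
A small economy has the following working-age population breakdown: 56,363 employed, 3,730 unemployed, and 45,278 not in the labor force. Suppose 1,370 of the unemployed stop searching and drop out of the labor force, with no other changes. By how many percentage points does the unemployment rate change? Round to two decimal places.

Initially, labor force = 56,363 + 3,730 = 60,093, so u = 3,730/60,093 = 6.21%.
After the change, unemployed and labor force both fall by 1,370 → E = 56,363, U = 2,360, labor force = 58,723.
New unemployment rate = 2,360 / 58,723 = 4.02%.
Change = 4.02% − 6.21% = −2.19 percentage points.

The unemployment rate changes by −2.19 percentage points.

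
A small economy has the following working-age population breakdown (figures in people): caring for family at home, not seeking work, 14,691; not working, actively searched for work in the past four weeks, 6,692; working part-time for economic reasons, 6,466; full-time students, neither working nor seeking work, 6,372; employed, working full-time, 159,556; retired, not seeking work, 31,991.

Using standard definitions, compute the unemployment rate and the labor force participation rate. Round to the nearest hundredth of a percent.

Employed = 6,466 + 159,556 = 166,022 (anyone who worked, including part-time for economic reasons, counts as employed).
Unemployed = 6,692.
Labor force = 166,022 + 6,692 = 172,714.
Not in labor force = 14,691 + 6,372 + 31,991 = 53,054 (those not working and not actively searching are outside the labor force).
Civilian working-age population = 172,714 + 53,054 = 225,768.
Unemployment rate = 6,692 / 172,714 = 3.87%.
Labor force participation rate = 172,714 / 225,768 = 76.50%.

Unemployment rate ≈ 3.87%; labor force participation rate ≈ 76.50%.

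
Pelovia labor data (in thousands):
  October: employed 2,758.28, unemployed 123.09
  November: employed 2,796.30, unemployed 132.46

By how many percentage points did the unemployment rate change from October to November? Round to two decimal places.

The unemployment rate changed by +0.25 percentage points.

October: labor force = 2,758.28 + 123.09 = 2,881.37; u = 123.09/2,881.37 = 4.27%.
November: labor force = 2,796.30 + 132.46 = 2,928.76; u = 132.46/2,928.76 = 4.52%.
Change = 4.52% − 4.27% = +0.25 pp.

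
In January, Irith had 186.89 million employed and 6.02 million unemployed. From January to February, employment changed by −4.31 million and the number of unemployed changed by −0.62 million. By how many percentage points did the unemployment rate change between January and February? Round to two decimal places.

The unemployment rate changed by −0.25 percentage points.

January: labor force = 186.89 + 6.02 = 192.91; u = 6.02/192.91 = 3.12%.
February: labor force = 182.58 + 5.40 = 187.98; u = 5.40/187.98 = 2.87%.
Change = 2.87% − 3.12% = −0.25 pp.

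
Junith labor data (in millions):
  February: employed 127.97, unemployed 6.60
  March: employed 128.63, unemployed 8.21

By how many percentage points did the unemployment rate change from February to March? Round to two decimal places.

The unemployment rate changed by +1.10 percentage points.

February: labor force = 127.97 + 6.60 = 134.57; u = 6.60/134.57 = 4.90%.
March: labor force = 128.63 + 8.21 = 136.84; u = 8.21/136.84 = 6.00%.
Change = 6.00% − 4.90% = +1.10 pp.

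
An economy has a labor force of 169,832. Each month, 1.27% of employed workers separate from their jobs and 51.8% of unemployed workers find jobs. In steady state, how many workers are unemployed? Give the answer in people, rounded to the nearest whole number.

Steady-state unemployment rate u* = s/(s+f) = 1.27/(1.27+51.8) = 0.023931.
Unemployed = u* × labor force = 0.023931 × 169,832 ≈ 4,064.

About 4,064 are unemployed in steady state.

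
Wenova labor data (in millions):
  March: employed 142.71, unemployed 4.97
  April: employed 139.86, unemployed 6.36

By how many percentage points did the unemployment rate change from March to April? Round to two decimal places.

The unemployment rate changed by +0.98 percentage points.

March: labor force = 142.71 + 4.97 = 147.68; u = 4.97/147.68 = 3.37%.
April: labor force = 139.86 + 6.36 = 146.22; u = 6.36/146.22 = 4.35%.
Change = 4.35% − 3.37% = +0.98 pp.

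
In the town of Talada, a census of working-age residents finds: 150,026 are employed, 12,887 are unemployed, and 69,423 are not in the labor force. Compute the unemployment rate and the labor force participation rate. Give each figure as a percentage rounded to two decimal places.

Unemployment rate ≈ 7.91%; labor force participation rate ≈ 70.12%.

Labor force = employed + unemployed = 150,026 + 12,887 = 162,913.
Working-age population = 162,913 + 69,423 = 232,336.
Unemployment rate = 12,887 / 162,913 = 7.91%.
Labor force participation rate = 162,913 / 232,336 = 70.12%.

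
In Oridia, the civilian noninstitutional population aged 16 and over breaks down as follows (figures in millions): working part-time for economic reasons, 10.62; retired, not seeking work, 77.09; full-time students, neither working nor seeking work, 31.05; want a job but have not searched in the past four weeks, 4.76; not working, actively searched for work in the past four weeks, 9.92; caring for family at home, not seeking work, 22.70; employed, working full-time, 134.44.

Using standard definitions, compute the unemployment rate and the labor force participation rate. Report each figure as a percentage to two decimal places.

Employed = 10.62 + 134.44 = 145.06 million (anyone who worked, including part-time for economic reasons, counts as employed).
Unemployed = 9.92 million.
Labor force = 145.06 + 9.92 = 154.98 million.
Not in labor force = 77.09 + 31.05 + 4.76 + 22.70 = 135.60 million (those not working and not actively searching are outside the labor force — including those who want a job but have given up searching).
Civilian working-age population = 154.98 + 135.60 = 290.58 million.
Unemployment rate = 9.92 / 154.98 = 6.40%.
Labor force participation rate = 154.98 / 290.58 = 53.33%.

Unemployment rate ≈ 6.40%; labor force participation rate ≈ 53.33%.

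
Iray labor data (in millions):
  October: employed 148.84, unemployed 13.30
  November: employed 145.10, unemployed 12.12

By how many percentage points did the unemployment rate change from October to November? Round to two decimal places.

The unemployment rate changed by −0.49 percentage points.

October: labor force = 148.84 + 13.30 = 162.14; u = 13.30/162.14 = 8.20%.
November: labor force = 145.10 + 12.12 = 157.22; u = 12.12/157.22 = 7.71%.
Change = 7.71% − 8.20% = −0.49 pp.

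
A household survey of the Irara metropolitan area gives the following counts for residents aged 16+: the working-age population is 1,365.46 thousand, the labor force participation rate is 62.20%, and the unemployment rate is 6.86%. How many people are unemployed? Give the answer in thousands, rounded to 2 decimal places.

Labor force = 0.6220 × 1,365.46 = 849.32 thousand.
Unemployed = 0.0686 × 849.32 ≈ 58.26 thousand.

About 58.26 thousand are unemployed.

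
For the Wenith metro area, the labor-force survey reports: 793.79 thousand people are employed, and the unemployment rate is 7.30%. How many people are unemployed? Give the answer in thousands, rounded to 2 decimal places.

About 62.51 thousand are unemployed.

Let U be the number unemployed. The labor force is E + U, and U/(E+U) = 0.0730.
So U = 0.0730 × 793.79 / (1 − 0.0730) = 57.9467 / 0.9270 ≈ 62.51 thousand.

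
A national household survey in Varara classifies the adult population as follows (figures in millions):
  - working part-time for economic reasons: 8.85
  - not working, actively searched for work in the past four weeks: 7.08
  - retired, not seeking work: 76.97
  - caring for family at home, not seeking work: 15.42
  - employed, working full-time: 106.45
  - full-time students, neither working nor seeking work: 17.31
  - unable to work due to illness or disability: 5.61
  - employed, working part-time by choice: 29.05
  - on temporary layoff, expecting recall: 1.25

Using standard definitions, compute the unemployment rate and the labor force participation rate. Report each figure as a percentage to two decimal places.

Employed = 8.85 + 106.45 + 29.05 = 144.35 million (anyone who worked, including part-time for economic reasons, counts as employed).
Unemployed = 7.08 + 1.25 = 8.33 million (jobless and actively searching, or on temporary layoff).
Labor force = 144.35 + 8.33 = 152.68 million.
Not in labor force = 76.97 + 15.42 + 17.31 + 5.61 = 115.31 million (those not working and not actively searching are outside the labor force).
Civilian working-age population = 152.68 + 115.31 = 267.99 million.
Unemployment rate = 8.33 / 152.68 = 5.46%.
Labor force participation rate = 152.68 / 267.99 = 56.97%.

Unemployment rate ≈ 5.46%; labor force participation rate ≈ 56.97%.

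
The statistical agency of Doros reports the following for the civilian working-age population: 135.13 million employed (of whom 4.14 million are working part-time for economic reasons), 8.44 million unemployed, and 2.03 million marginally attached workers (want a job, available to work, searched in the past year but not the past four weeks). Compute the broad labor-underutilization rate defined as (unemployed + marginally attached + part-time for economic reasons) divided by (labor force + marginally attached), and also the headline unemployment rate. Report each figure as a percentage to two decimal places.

Labor force = 135.13 + 8.44 = 143.57 million.
Numerator = 8.44 + 2.03 + 4.14 = 14.61 million.
Denominator = 143.57 + 2.03 = 145.60 million.
Broad rate = 14.61 / 145.60 = 10.03%.
Headline unemployment rate = 8.44 / 143.57 = 5.88%.

Broad underutilization rate ≈ 10.03%; headline unemployment rate ≈ 5.88%.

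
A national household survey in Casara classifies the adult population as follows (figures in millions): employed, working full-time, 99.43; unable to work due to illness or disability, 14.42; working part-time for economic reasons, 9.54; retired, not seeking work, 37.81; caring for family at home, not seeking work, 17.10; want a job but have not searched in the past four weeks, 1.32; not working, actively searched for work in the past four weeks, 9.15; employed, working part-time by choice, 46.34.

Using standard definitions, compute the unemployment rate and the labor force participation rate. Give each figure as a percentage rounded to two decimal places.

Employed = 99.43 + 9.54 + 46.34 = 155.31 million (anyone who worked, including part-time for economic reasons, counts as employed).
Unemployed = 9.15 million.
Labor force = 155.31 + 9.15 = 164.46 million.
Not in labor force = 14.42 + 37.81 + 17.10 + 1.32 = 70.65 million (those not working and not actively searching are outside the labor force — including those who want a job but have given up searching).
Civilian working-age population = 164.46 + 70.65 = 235.11 million.
Unemployment rate = 9.15 / 164.46 = 5.56%.
Labor force participation rate = 164.46 / 235.11 = 69.95%.

Unemployment rate ≈ 5.56%; labor force participation rate ≈ 69.95%.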